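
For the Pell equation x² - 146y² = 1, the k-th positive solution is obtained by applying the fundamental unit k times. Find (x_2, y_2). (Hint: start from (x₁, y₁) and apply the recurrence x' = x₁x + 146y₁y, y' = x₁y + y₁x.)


Step 1: Find the fundamental solution (x₁, y₁) of x² - 146y² = 1.
  Expand √146 as a continued fraction. a₀ = ⌊√146⌋ = 12; iterate m_{k+1} = d_k·a_k − m_k, d_{k+1} = (146 − m_{k+1}²)/d_k, a_{k+1} = ⌊(a₀ + m_{k+1})/d_{k+1}⌋ (starting m₀ = 0, d₀ = 1), with convergents p_k = a_k·p_{k-1} + p_{k-2}, q_k = a_k·q_{k-1} + q_{k-2} (p₋₁ = 1, q₋₁ = 0):
  k = 0: a₀ = 12; p₀/q₀ = 12/1; p₀² − 146·q₀² = 144 − 146 = -2.
  k = 1: m = 12, d = 2, a = ⌊(12 + 12)/2⌋ = 12; p/q = (12·12 + 1)/(12·1 + 0) = 145/12; p² − 146·q² = 21025 − 21024 = 1.
  The first convergent with p² − 146·q² = 1 gives the fundamental solution (x₁, y₁) = (145, 12).
Step 2: Apply the recurrence (x_{n+1}, y_{n+1}) = (x₁x_n + 146y₁y_n, x₁y_n + y₁x_n) repeatedly.
  From (x_1, y_1) = (145, 12): x_2 = 145·145 + 146·12·12 = 42049; y_2 = 145·12 + 12·145 = 3480.
Step 3: Verify x_2² - 146·y_2² = 1768118401 - 1768118400 = 1 (should be 1). ✓

(x_1, y_1) = (145, 12); (x_2, y_2) = (42049, 3480).


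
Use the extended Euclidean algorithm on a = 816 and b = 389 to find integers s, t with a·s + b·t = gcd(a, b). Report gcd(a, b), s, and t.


Euclidean algorithm on (816, 389) — divide until remainder is 0:
  816 = 2 · 389 + 38
  389 = 10 · 38 + 9
  38 = 4 · 9 + 2
  9 = 4 · 2 + 1
  2 = 2 · 1 + 0
gcd(816, 389) = 1.
Track Bezout coefficients alongside the remainders: start with r₀ = 816 = a·1 + b·0 (s = 1, t = 0) and r₁ = 389 = a·0 + b·1 (s = 0, t = 1); each new remainder r_{k+1} = r_{k-1} − q_k·r_k inherits s_{k+1} = s_{k-1} − q_k·s_k, t_{k+1} = t_{k-1} − q_k·t_k, so r_k = a·s_k + b·t_k at every step:
  q = 2: r = 38, s = 1 − 2·0 = 1, t = 0 − 2·1 = -2  (check: 816·1 + 389·(-2) = 38)
  q = 10: r = 9, s = 0 − 10·1 = -10, t = 1 − 10·(-2) = 21  (check: 816·(-10) + 389·21 = 9)
  q = 4: r = 2, s = 1 − 4·(-10) = 41, t = -2 − 4·21 = -86  (check: 816·41 + 389·(-86) = 2)
  q = 4: r = 1, s = -10 − 4·41 = -174, t = 21 − 4·(-86) = 365  (check: 816·(-174) + 389·365 = 1)
The row with r = 1 (the gcd) gives the Bezout coefficients s = -174, t = 365.
Result: 816 · (-174) + 389 · (365) = 1.

gcd(816, 389) = 1; s = -174, t = 365 (check: 816·(-174) + 389·365 = 1).


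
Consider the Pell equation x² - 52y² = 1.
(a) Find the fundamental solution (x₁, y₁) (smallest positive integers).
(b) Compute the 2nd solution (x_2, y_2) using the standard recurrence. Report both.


Step 1: Find the fundamental solution (x₁, y₁) of x² - 52y² = 1.
  Expand √52 as a continued fraction. a₀ = ⌊√52⌋ = 7; iterate m_{k+1} = d_k·a_k − m_k, d_{k+1} = (52 − m_{k+1}²)/d_k, a_{k+1} = ⌊(a₀ + m_{k+1})/d_{k+1}⌋ (starting m₀ = 0, d₀ = 1), with convergents p_k = a_k·p_{k-1} + p_{k-2}, q_k = a_k·q_{k-1} + q_{k-2} (p₋₁ = 1, q₋₁ = 0):
  k = 0: a₀ = 7; p₀/q₀ = 7/1; p₀² − 52·q₀² = 49 − 52 = -3.
  k = 1: m = 7, d = 3, a = ⌊(7 + 7)/3⌋ = 4; p/q = (4·7 + 1)/(4·1 + 0) = 29/4; p² − 52·q² = 841 − 832 = 9.
  k = 2: m = 5, d = 9, a = ⌊(7 + 5)/9⌋ = 1; p/q = (1·29 + 7)/(1·4 + 1) = 36/5; p² − 52·q² = 1296 − 1300 = -4.
  k = 3: m = 4, d = 4, a = ⌊(7 + 4)/4⌋ = 2; p/q = (2·36 + 29)/(2·5 + 4) = 101/14; p² − 52·q² = 10201 − 10192 = 9.
  k = 4: m = 4, d = 9, a = ⌊(7 + 4)/9⌋ = 1; p/q = (1·101 + 36)/(1·14 + 5) = 137/19; p² − 52·q² = 18769 − 18772 = -3.
  k = 5: m = 5, d = 3, a = ⌊(7 + 5)/3⌋ = 4; p/q = (4·137 + 101)/(4·19 + 14) = 649/90; p² − 52·q² = 421201 − 421200 = 1.
  The first convergent with p² − 52·q² = 1 gives the fundamental solution (x₁, y₁) = (649, 90).
Step 2: Apply the recurrence (x_{n+1}, y_{n+1}) = (x₁x_n + 52y₁y_n, x₁y_n + y₁x_n) repeatedly.
  From (x_1, y_1) = (649, 90): x_2 = 649·649 + 52·90·90 = 842401; y_2 = 649·90 + 90·649 = 116820.
Step 3: Verify x_2² - 52·y_2² = 709639444801 - 709639444800 = 1 (should be 1). ✓

(x_1, y_1) = (649, 90); (x_2, y_2) = (842401, 116820).


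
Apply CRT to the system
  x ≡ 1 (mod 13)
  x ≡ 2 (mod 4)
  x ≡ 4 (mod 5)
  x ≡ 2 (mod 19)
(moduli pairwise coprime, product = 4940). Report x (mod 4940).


Product of moduli M = 13 · 4 · 5 · 19 = 4940.
Merge one congruence at a time:
  Start: x ≡ 1 (mod 13).
  Combine with x ≡ 2 (mod 4); new modulus lcm = 52.
    Write x = 1 + 13·t and substitute into x ≡ 2 (mod 4): 13·t ≡ 2 − 1 = 1 (mod 4).
    Reduce coefficients mod 4: 1·t ≡ 1 (mod 4).
    So t ≡ 1 (mod 4).
    Then x = 1 + 13·1 = 14, valid modulo lcm(13, 4) = 52: x ≡ 14 (mod 52).
  Combine with x ≡ 4 (mod 5); new modulus lcm = 260.
    Write x = 14 + 52·t and substitute into x ≡ 4 (mod 5): 52·t ≡ 4 − 14 = -10 (mod 5).
    Reduce coefficients mod 5: 2·t ≡ 0 (mod 5).
    The inverse of 2 mod 5 is 3 (since 2·3 = 6 = 1·5 + 1), so t ≡ 3·0 = 0 ≡ 0 (mod 5).
    Then x = 14 + 52·0 = 14, valid modulo lcm(52, 5) = 260: x ≡ 14 (mod 260).
  Combine with x ≡ 2 (mod 19); new modulus lcm = 4940.
    Write x = 14 + 260·t and substitute into x ≡ 2 (mod 19): 260·t ≡ 2 − 14 = -12 (mod 19).
    Reduce coefficients mod 19: 13·t ≡ 7 (mod 19).
    The inverse of 13 mod 19 is 3 (since 13·3 = 39 = 2·19 + 1), so t ≡ 3·7 = 21 ≡ 2 (mod 19).
    Then x = 14 + 260·2 = 534, valid modulo lcm(260, 19) = 4940: x ≡ 534 (mod 4940).
Verify against each original: 534 mod 13 = 1, 534 mod 4 = 2, 534 mod 5 = 4, 534 mod 19 = 2.

x ≡ 534 (mod 4940).


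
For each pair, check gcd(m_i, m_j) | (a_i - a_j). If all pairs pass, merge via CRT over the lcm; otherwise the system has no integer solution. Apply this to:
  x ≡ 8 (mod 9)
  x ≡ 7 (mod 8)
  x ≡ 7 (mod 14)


Moduli 9, 8, 14 are not pairwise coprime, so CRT works modulo lcm(m_i) when all pairwise compatibility conditions hold.
Pairwise compatibility: gcd(m_i, m_j) must divide a_i - a_j for every pair.
Merge one congruence at a time:
  Start: x ≡ 8 (mod 9).
  Combine with x ≡ 7 (mod 8): gcd(9, 8) = 1; 7 - 8 = -1, which IS divisible by 1, so compatible.
    Write x = 8 + 9·t and substitute into x ≡ 7 (mod 8): 9·t ≡ 7 − 8 = -1 (mod 8).
    Reduce coefficients mod 8: 1·t ≡ 7 (mod 8).
    So t ≡ 7 (mod 8).
    Then x = 8 + 9·7 = 71, valid modulo lcm(9, 8) = 72: x ≡ 71 (mod 72).
  Combine with x ≡ 7 (mod 14): gcd(72, 14) = 2; 7 - 71 = -64, which IS divisible by 2, so compatible.
    Write x = 71 + 72·t and substitute into x ≡ 7 (mod 14): 72·t ≡ 7 − 71 = -64 (mod 14).
    Divide the congruence (and modulus) by g = 2: 36·t ≡ -32 (mod 7).
    Reduce coefficients mod 7: 1·t ≡ 3 (mod 7).
    So t ≡ 3 (mod 7).
    Then x = 71 + 72·3 = 287, valid modulo lcm(72, 14) = 504: x ≡ 287 (mod 504).
Verify: 287 mod 9 = 8, 287 mod 8 = 7, 287 mod 14 = 7.

x ≡ 287 (mod 504).


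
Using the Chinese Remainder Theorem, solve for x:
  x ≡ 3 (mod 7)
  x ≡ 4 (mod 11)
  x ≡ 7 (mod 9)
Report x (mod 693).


Moduli 7, 11, 9 are pairwise coprime; by CRT there is a unique solution modulo M = 7 · 11 · 9 = 693.
Solve pairwise, accumulating the modulus:
  Start with x ≡ 3 (mod 7).
  Combine with x ≡ 4 (mod 11): since gcd(7, 11) = 1, we get a unique residue mod 77.
    Write x = 3 + 7·t and substitute into x ≡ 4 (mod 11): 7·t ≡ 4 − 3 = 1 (mod 11).
    The inverse of 7 mod 11 is 8 (since 7·8 = 56 = 5·11 + 1), so t ≡ 8·1 = 8 ≡ 8 (mod 11).
    Then x = 3 + 7·8 = 59, valid modulo lcm(7, 11) = 77: x ≡ 59 (mod 77).
  Combine with x ≡ 7 (mod 9): since gcd(77, 9) = 1, we get a unique residue mod 693.
    Write x = 59 + 77·t and substitute into x ≡ 7 (mod 9): 77·t ≡ 7 − 59 = -52 (mod 9).
    Reduce coefficients mod 9: 5·t ≡ 2 (mod 9).
    The inverse of 5 mod 9 is 2 (since 5·2 = 10 = 1·9 + 1), so t ≡ 2·2 = 4 ≡ 4 (mod 9).
    Then x = 59 + 77·4 = 367, valid modulo lcm(77, 9) = 693: x ≡ 367 (mod 693).
Verify: 367 mod 7 = 3 ✓, 367 mod 11 = 4 ✓, 367 mod 9 = 7 ✓.

x ≡ 367 (mod 693).


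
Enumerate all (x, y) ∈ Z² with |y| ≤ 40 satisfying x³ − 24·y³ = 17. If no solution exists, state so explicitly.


The equation is x³ - 24y³ = 17. For fixed y, x³ = 24·y³ + 17, so a solution requires the RHS to be a perfect cube.
Strategy: iterate y from -40 to 40, compute RHS = 24·y³ + 17, and check whether it is a (positive or negative) perfect cube.
Check small values of y:
  y = 0: RHS = 17 is not a perfect cube.
  y = 1: RHS = 41 is not a perfect cube.
  y = -1: RHS = -7 is not a perfect cube.
  y = 2: RHS = 209 is not a perfect cube.
  y = -2: RHS = -175 is not a perfect cube.
  y = 3: RHS = 665 is not a perfect cube.
  y = -3: RHS = -631 is not a perfect cube.
Continuing the search up to |y| = 40 finds no solutions either.
No (x, y) in the scanned range satisfies the equation.

No integer solutions with |y| ≤ 40.


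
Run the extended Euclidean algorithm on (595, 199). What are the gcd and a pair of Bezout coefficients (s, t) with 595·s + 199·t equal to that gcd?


Euclidean algorithm on (595, 199) — divide until remainder is 0:
  595 = 2 · 199 + 197
  199 = 1 · 197 + 2
  197 = 98 · 2 + 1
  2 = 2 · 1 + 0
gcd(595, 199) = 1.
Track Bezout coefficients alongside the remainders: start with r₀ = 595 = a·1 + b·0 (s = 1, t = 0) and r₁ = 199 = a·0 + b·1 (s = 0, t = 1); each new remainder r_{k+1} = r_{k-1} − q_k·r_k inherits s_{k+1} = s_{k-1} − q_k·s_k, t_{k+1} = t_{k-1} − q_k·t_k, so r_k = a·s_k + b·t_k at every step:
  q = 2: r = 197, s = 1 − 2·0 = 1, t = 0 − 2·1 = -2  (check: 595·1 + 199·(-2) = 197)
  q = 1: r = 2, s = 0 − 1·1 = -1, t = 1 − 1·(-2) = 3  (check: 595·(-1) + 199·3 = 2)
  q = 98: r = 1, s = 1 − 98·(-1) = 99, t = -2 − 98·3 = -296  (check: 595·99 + 199·(-296) = 1)
The row with r = 1 (the gcd) gives the Bezout coefficients s = 99, t = -296.
Result: 595 · (99) + 199 · (-296) = 1.

gcd(595, 199) = 1; s = 99, t = -296 (check: 595·99 + 199·(-296) = 1).


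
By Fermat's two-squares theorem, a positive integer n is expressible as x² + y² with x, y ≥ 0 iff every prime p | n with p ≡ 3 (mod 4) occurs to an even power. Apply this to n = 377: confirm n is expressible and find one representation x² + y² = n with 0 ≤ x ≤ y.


Step 1: Factor n = 377 = 13 · 29.
Step 2: Check the mod-4 condition on each prime factor: 13 ≡ 1 (mod 4), exponent 1; 29 ≡ 1 (mod 4), exponent 1.
All primes ≡ 3 (mod 4) appear to even exponent (or don't appear), so by the two-squares theorem n IS expressible as a sum of two squares.
Step 3: Build a representation. Here n = 13 · 29 is a product of primes ≡ 1 (mod 4). Each prime p ≡ 1 (mod 4) is itself a sum of two squares; find a² by testing p − a² for a perfect square:
  13: 13 − 1² = 12, 13 − 2² = 9 = 3² ⇒ 13 = 2² + 3².
  29: 29 − 1² = 28, 29 − 2² = 25 = 5² ⇒ 29 = 2² + 5².
  Combine using the Brahmagupta–Fibonacci identity (a² + b²)(c² + d²) = (ac − bd)² + (ad + bc)² = (ac + bd)² + (ad − bc)²:
  13 · 29 = 377: from (2² + 3²)(2² + 5²), take (2·2 − 3·5, 2·5 + 3·2) = (4 − 15, 10 + 6) = (-11, 16); dropping signs (only squares matter) gives (11, 16); check 11² + 16² = 121 + 256 = 377 ✓.
Step 4: Order so x ≤ y and verify: 11² + 16² = 121 + 256 = 377 = n. ✓

n = 377 = 11² + 16² (one valid representation with x ≤ y).


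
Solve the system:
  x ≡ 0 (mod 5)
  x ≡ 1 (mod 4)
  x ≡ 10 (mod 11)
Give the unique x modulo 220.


Moduli 5, 4, 11 are pairwise coprime; by CRT there is a unique solution modulo M = 5 · 4 · 11 = 220.
Solve pairwise, accumulating the modulus:
  Start with x ≡ 0 (mod 5).
  Combine with x ≡ 1 (mod 4): since gcd(5, 4) = 1, we get a unique residue mod 20.
    Write x = 0 + 5·t and substitute into x ≡ 1 (mod 4): 5·t ≡ 1 − 0 = 1 (mod 4).
    Reduce coefficients mod 4: 1·t ≡ 1 (mod 4).
    So t ≡ 1 (mod 4).
    Then x = 0 + 5·1 = 5, valid modulo lcm(5, 4) = 20: x ≡ 5 (mod 20).
  Combine with x ≡ 10 (mod 11): since gcd(20, 11) = 1, we get a unique residue mod 220.
    Write x = 5 + 20·t and substitute into x ≡ 10 (mod 11): 20·t ≡ 10 − 5 = 5 (mod 11).
    Reduce coefficients mod 11: 9·t ≡ 5 (mod 11).
    The inverse of 9 mod 11 is 5 (since 9·5 = 45 = 4·11 + 1), so t ≡ 5·5 = 25 ≡ 3 (mod 11).
    Then x = 5 + 20·3 = 65, valid modulo lcm(20, 11) = 220: x ≡ 65 (mod 220).
Verify: 65 mod 5 = 0 ✓, 65 mod 4 = 1 ✓, 65 mod 11 = 10 ✓.

x ≡ 65 (mod 220).


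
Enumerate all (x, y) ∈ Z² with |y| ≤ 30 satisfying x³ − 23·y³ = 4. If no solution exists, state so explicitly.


The equation is x³ - 23y³ = 4. For fixed y, x³ = 23·y³ + 4, so a solution requires the RHS to be a perfect cube.
Strategy: iterate y from -30 to 30, compute RHS = 23·y³ + 4, and check whether it is a (positive or negative) perfect cube.
Check small values of y:
  y = 0: RHS = 4 is not a perfect cube.
  y = 1: RHS = 27 = (3)³ ⇒ x = 3 works.
  y = -1: RHS = -19 is not a perfect cube.
  y = 2: RHS = 188 is not a perfect cube.
  y = -2: RHS = -180 is not a perfect cube.
  y = 3: RHS = 625 is not a perfect cube.
  y = -3: RHS = -617 is not a perfect cube.
Continuing the search up to |y| = 30 finds no further solutions beyond those listed.
Collected solutions: (3, 1).

Solutions (with |y| ≤ 30): (3, 1).


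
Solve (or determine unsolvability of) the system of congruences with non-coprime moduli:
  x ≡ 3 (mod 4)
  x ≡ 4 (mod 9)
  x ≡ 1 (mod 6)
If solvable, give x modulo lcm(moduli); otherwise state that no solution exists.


Moduli 4, 9, 6 are not pairwise coprime, so CRT works modulo lcm(m_i) when all pairwise compatibility conditions hold.
Pairwise compatibility: gcd(m_i, m_j) must divide a_i - a_j for every pair.
Merge one congruence at a time:
  Start: x ≡ 3 (mod 4).
  Combine with x ≡ 4 (mod 9): gcd(4, 9) = 1; 4 - 3 = 1, which IS divisible by 1, so compatible.
    Write x = 3 + 4·t and substitute into x ≡ 4 (mod 9): 4·t ≡ 4 − 3 = 1 (mod 9).
    The inverse of 4 mod 9 is 7 (since 4·7 = 28 = 3·9 + 1), so t ≡ 7·1 = 7 ≡ 7 (mod 9).
    Then x = 3 + 4·7 = 31, valid modulo lcm(4, 9) = 36: x ≡ 31 (mod 36).
  Combine with x ≡ 1 (mod 6): gcd(36, 6) = 6; 1 - 31 = -30, which IS divisible by 6, so compatible.
    Write x = 31 + 36·t and substitute into x ≡ 1 (mod 6): 36·t ≡ 1 − 31 = -30 (mod 6).
    Divide the congruence (and modulus) by g = 6: 6·t ≡ -5 (mod 1).
    Modulo 1 every t works; take t = 0.
    Then x = 31 + 36·0 = 31, valid modulo lcm(36, 6) = 36: x ≡ 31 (mod 36).
Verify: 31 mod 4 = 3, 31 mod 9 = 4, 31 mod 6 = 1.

x ≡ 31 (mod 36).


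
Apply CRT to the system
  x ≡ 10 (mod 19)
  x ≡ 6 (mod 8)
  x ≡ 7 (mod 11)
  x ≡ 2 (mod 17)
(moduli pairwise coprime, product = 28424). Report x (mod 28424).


Product of moduli M = 19 · 8 · 11 · 17 = 28424.
Merge one congruence at a time:
  Start: x ≡ 10 (mod 19).
  Combine with x ≡ 6 (mod 8); new modulus lcm = 152.
    Write x = 10 + 19·t and substitute into x ≡ 6 (mod 8): 19·t ≡ 6 − 10 = -4 (mod 8).
    Reduce coefficients mod 8: 3·t ≡ 4 (mod 8).
    The inverse of 3 mod 8 is 3 (since 3·3 = 9 = 1·8 + 1), so t ≡ 3·4 = 12 ≡ 4 (mod 8).
    Then x = 10 + 19·4 = 86, valid modulo lcm(19, 8) = 152: x ≡ 86 (mod 152).
  Combine with x ≡ 7 (mod 11); new modulus lcm = 1672.
    Write x = 86 + 152·t and substitute into x ≡ 7 (mod 11): 152·t ≡ 7 − 86 = -79 (mod 11).
    Reduce coefficients mod 11: 9·t ≡ 9 (mod 11).
    The inverse of 9 mod 11 is 5 (since 9·5 = 45 = 4·11 + 1), so t ≡ 5·9 = 45 ≡ 1 (mod 11).
    Then x = 86 + 152·1 = 238, valid modulo lcm(152, 11) = 1672: x ≡ 238 (mod 1672).
  Combine with x ≡ 2 (mod 17); new modulus lcm = 28424.
    Write x = 238 + 1672·t and substitute into x ≡ 2 (mod 17): 1672·t ≡ 2 − 238 = -236 (mod 17).
    Reduce coefficients mod 17: 6·t ≡ 2 (mod 17).
    The inverse of 6 mod 17 is 3 (since 6·3 = 18 = 1·17 + 1), so t ≡ 3·2 = 6 ≡ 6 (mod 17).
    Then x = 238 + 1672·6 = 10270, valid modulo lcm(1672, 17) = 28424: x ≡ 10270 (mod 28424).
Verify against each original: 10270 mod 19 = 10, 10270 mod 8 = 6, 10270 mod 11 = 7, 10270 mod 17 = 2.

x ≡ 10270 (mod 28424).


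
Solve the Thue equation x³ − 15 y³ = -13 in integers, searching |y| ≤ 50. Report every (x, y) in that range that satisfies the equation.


The equation is x³ - 15y³ = -13. For fixed y, x³ = 15·y³ − 13, so a solution requires the RHS to be a perfect cube.
Strategy: iterate y from -50 to 50, compute RHS = 15·y³ − 13, and check whether it is a (positive or negative) perfect cube.
Check small values of y:
  y = 0: RHS = -13 is not a perfect cube.
  y = 1: RHS = 2 is not a perfect cube.
  y = -1: RHS = -28 is not a perfect cube.
  y = 2: RHS = 107 is not a perfect cube.
  y = -2: RHS = -133 is not a perfect cube.
  y = 3: RHS = 392 is not a perfect cube.
  y = -3: RHS = -418 is not a perfect cube.
Continuing the search up to |y| = 50 finds no solutions either.
No (x, y) in the scanned range satisfies the equation.

No integer solutions with |y| ≤ 50.


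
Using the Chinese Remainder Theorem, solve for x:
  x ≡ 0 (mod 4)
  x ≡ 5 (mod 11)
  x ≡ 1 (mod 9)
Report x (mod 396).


Moduli 4, 11, 9 are pairwise coprime; by CRT there is a unique solution modulo M = 4 · 11 · 9 = 396.
Solve pairwise, accumulating the modulus:
  Start with x ≡ 0 (mod 4).
  Combine with x ≡ 5 (mod 11): since gcd(4, 11) = 1, we get a unique residue mod 44.
    Write x = 0 + 4·t and substitute into x ≡ 5 (mod 11): 4·t ≡ 5 − 0 = 5 (mod 11).
    The inverse of 4 mod 11 is 3 (since 4·3 = 12 = 1·11 + 1), so t ≡ 3·5 = 15 ≡ 4 (mod 11).
    Then x = 0 + 4·4 = 16, valid modulo lcm(4, 11) = 44: x ≡ 16 (mod 44).
  Combine with x ≡ 1 (mod 9): since gcd(44, 9) = 1, we get a unique residue mod 396.
    Write x = 16 + 44·t and substitute into x ≡ 1 (mod 9): 44·t ≡ 1 − 16 = -15 (mod 9).
    Reduce coefficients mod 9: 8·t ≡ 3 (mod 9).
    The inverse of 8 mod 9 is 8 (since 8·8 = 64 = 7·9 + 1), so t ≡ 8·3 = 24 ≡ 6 (mod 9).
    Then x = 16 + 44·6 = 280, valid modulo lcm(44, 9) = 396: x ≡ 280 (mod 396).
Verify: 280 mod 4 = 0 ✓, 280 mod 11 = 5 ✓, 280 mod 9 = 1 ✓.

x ≡ 280 (mod 396).


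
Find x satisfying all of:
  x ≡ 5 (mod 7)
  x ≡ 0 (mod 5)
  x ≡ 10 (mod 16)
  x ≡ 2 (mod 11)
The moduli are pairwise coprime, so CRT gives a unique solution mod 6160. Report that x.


Product of moduli M = 7 · 5 · 16 · 11 = 6160.
Merge one congruence at a time:
  Start: x ≡ 5 (mod 7).
  Combine with x ≡ 0 (mod 5); new modulus lcm = 35.
    Write x = 5 + 7·t and substitute into x ≡ 0 (mod 5): 7·t ≡ 0 − 5 = -5 (mod 5).
    Reduce coefficients mod 5: 2·t ≡ 0 (mod 5).
    The inverse of 2 mod 5 is 3 (since 2·3 = 6 = 1·5 + 1), so t ≡ 3·0 = 0 ≡ 0 (mod 5).
    Then x = 5 + 7·0 = 5, valid modulo lcm(7, 5) = 35: x ≡ 5 (mod 35).
  Combine with x ≡ 10 (mod 16); new modulus lcm = 560.
    Write x = 5 + 35·t and substitute into x ≡ 10 (mod 16): 35·t ≡ 10 − 5 = 5 (mod 16).
    Reduce coefficients mod 16: 3·t ≡ 5 (mod 16).
    The inverse of 3 mod 16 is 11 (since 3·11 = 33 = 2·16 + 1), so t ≡ 11·5 = 55 ≡ 7 (mod 16).
    Then x = 5 + 35·7 = 250, valid modulo lcm(35, 16) = 560: x ≡ 250 (mod 560).
  Combine with x ≡ 2 (mod 11); new modulus lcm = 6160.
    Write x = 250 + 560·t and substitute into x ≡ 2 (mod 11): 560·t ≡ 2 − 250 = -248 (mod 11).
    Reduce coefficients mod 11: 10·t ≡ 5 (mod 11).
    The inverse of 10 mod 11 is 10 (since 10·10 = 100 = 9·11 + 1), so t ≡ 10·5 = 50 ≡ 6 (mod 11).
    Then x = 250 + 560·6 = 3610, valid modulo lcm(560, 11) = 6160: x ≡ 3610 (mod 6160).
Verify against each original: 3610 mod 7 = 5, 3610 mod 5 = 0, 3610 mod 16 = 10, 3610 mod 11 = 2.

x ≡ 3610 (mod 6160).


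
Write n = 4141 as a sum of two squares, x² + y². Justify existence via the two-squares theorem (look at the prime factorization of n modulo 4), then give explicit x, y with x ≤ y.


Step 1: Factor n = 4141 = 41 · 101.
Step 2: Check the mod-4 condition on each prime factor: 41 ≡ 1 (mod 4), exponent 1; 101 ≡ 1 (mod 4), exponent 1.
All primes ≡ 3 (mod 4) appear to even exponent (or don't appear), so by the two-squares theorem n IS expressible as a sum of two squares.
Step 3: Build a representation. Here n = 41 · 101 is a product of primes ≡ 1 (mod 4). Each prime p ≡ 1 (mod 4) is itself a sum of two squares; find a² by testing p − a² for a perfect square:
  41: 41 − 1² = 40, 41 − 2² = 37, 41 − 3² = 32, 41 − 4² = 25 = 5² ⇒ 41 = 4² + 5².
  101: 101 − 1² = 100 = 10² ⇒ 101 = 1² + 10².
  Combine using the Brahmagupta–Fibonacci identity (a² + b²)(c² + d²) = (ac − bd)² + (ad + bc)² = (ac + bd)² + (ad − bc)²:
  41 · 101 = 4141: from (4² + 5²)(1² + 10²), take (4·1 − 5·10, 4·10 + 5·1) = (4 − 50, 40 + 5) = (-46, 45); dropping signs (only squares matter) gives (46, 45); check 46² + 45² = 2116 + 2025 = 4141 ✓.
Step 4: Order so x ≤ y and verify: 45² + 46² = 2025 + 2116 = 4141 = n. ✓

n = 4141 = 45² + 46² (one valid representation with x ≤ y).


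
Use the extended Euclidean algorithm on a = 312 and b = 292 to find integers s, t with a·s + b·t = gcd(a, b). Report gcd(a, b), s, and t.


Euclidean algorithm on (312, 292) — divide until remainder is 0:
  312 = 1 · 292 + 20
  292 = 14 · 20 + 12
  20 = 1 · 12 + 8
  12 = 1 · 8 + 4
  8 = 2 · 4 + 0
gcd(312, 292) = 4.
Track Bezout coefficients alongside the remainders: start with r₀ = 312 = a·1 + b·0 (s = 1, t = 0) and r₁ = 292 = a·0 + b·1 (s = 0, t = 1); each new remainder r_{k+1} = r_{k-1} − q_k·r_k inherits s_{k+1} = s_{k-1} − q_k·s_k, t_{k+1} = t_{k-1} − q_k·t_k, so r_k = a·s_k + b·t_k at every step:
  q = 1: r = 20, s = 1 − 1·0 = 1, t = 0 − 1·1 = -1  (check: 312·1 + 292·(-1) = 20)
  q = 14: r = 12, s = 0 − 14·1 = -14, t = 1 − 14·(-1) = 15  (check: 312·(-14) + 292·15 = 12)
  q = 1: r = 8, s = 1 − 1·(-14) = 15, t = -1 − 1·15 = -16  (check: 312·15 + 292·(-16) = 8)
  q = 1: r = 4, s = -14 − 1·15 = -29, t = 15 − 1·(-16) = 31  (check: 312·(-29) + 292·31 = 4)
The row with r = 4 (the gcd) gives the Bezout coefficients s = -29, t = 31.
Result: 312 · (-29) + 292 · (31) = 4.

gcd(312, 292) = 4; s = -29, t = 31 (check: 312·(-29) + 292·31 = 4).


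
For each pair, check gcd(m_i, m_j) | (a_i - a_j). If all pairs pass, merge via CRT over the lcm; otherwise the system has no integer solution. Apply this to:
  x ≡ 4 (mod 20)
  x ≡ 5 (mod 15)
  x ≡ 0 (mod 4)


Moduli 20, 15, 4 are not pairwise coprime, so CRT works modulo lcm(m_i) when all pairwise compatibility conditions hold.
Pairwise compatibility: gcd(m_i, m_j) must divide a_i - a_j for every pair.
Merge one congruence at a time:
  Start: x ≡ 4 (mod 20).
  Combine with x ≡ 5 (mod 15): gcd(20, 15) = 5, and 5 - 4 = 1 is NOT divisible by 5.
    ⇒ system is inconsistent (no integer solution).

No solution (the system is inconsistent).


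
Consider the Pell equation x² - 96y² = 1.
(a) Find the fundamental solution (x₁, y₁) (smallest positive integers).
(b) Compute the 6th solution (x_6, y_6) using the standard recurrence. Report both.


Step 1: Find the fundamental solution (x₁, y₁) of x² - 96y² = 1.
  Expand √96 as a continued fraction. a₀ = ⌊√96⌋ = 9; iterate m_{k+1} = d_k·a_k − m_k, d_{k+1} = (96 − m_{k+1}²)/d_k, a_{k+1} = ⌊(a₀ + m_{k+1})/d_{k+1}⌋ (starting m₀ = 0, d₀ = 1), with convergents p_k = a_k·p_{k-1} + p_{k-2}, q_k = a_k·q_{k-1} + q_{k-2} (p₋₁ = 1, q₋₁ = 0):
  k = 0: a₀ = 9; p₀/q₀ = 9/1; p₀² − 96·q₀² = 81 − 96 = -15.
  k = 1: m = 9, d = 15, a = ⌊(9 + 9)/15⌋ = 1; p/q = (1·9 + 1)/(1·1 + 0) = 10/1; p² − 96·q² = 100 − 96 = 4.
  k = 2: m = 6, d = 4, a = ⌊(9 + 6)/4⌋ = 3; p/q = (3·10 + 9)/(3·1 + 1) = 39/4; p² − 96·q² = 1521 − 1536 = -15.
  k = 3: m = 6, d = 15, a = ⌊(9 + 6)/15⌋ = 1; p/q = (1·39 + 10)/(1·4 + 1) = 49/5; p² − 96·q² = 2401 − 2400 = 1.
  The first convergent with p² − 96·q² = 1 gives the fundamental solution (x₁, y₁) = (49, 5).
Step 2: Apply the recurrence (x_{n+1}, y_{n+1}) = (x₁x_n + 96y₁y_n, x₁y_n + y₁x_n) repeatedly.
  From (x_1, y_1) = (49, 5): x_2 = 49·49 + 96·5·5 = 4801; y_2 = 49·5 + 5·49 = 490.
  From (x_2, y_2) = (4801, 490): x_3 = 49·4801 + 96·5·490 = 470449; y_3 = 49·490 + 5·4801 = 48015.
  From (x_3, y_3) = (470449, 48015): x_4 = 49·470449 + 96·5·48015 = 46099201; y_4 = 49·48015 + 5·470449 = 4704980.
  From (x_4, y_4) = (46099201, 4704980): x_5 = 49·46099201 + 96·5·4704980 = 4517251249; y_5 = 49·4704980 + 5·46099201 = 461040025.
  From (x_5, y_5) = (4517251249, 461040025): x_6 = 49·4517251249 + 96·5·461040025 = 442644523201; y_6 = 49·461040025 + 5·4517251249 = 45177217470.
Step 3: Verify x_6² - 96·y_6² = 195934173919840627286401 - 195934173919840627286400 = 1 (should be 1). ✓

(x_1, y_1) = (49, 5); (x_6, y_6) = (442644523201, 45177217470).


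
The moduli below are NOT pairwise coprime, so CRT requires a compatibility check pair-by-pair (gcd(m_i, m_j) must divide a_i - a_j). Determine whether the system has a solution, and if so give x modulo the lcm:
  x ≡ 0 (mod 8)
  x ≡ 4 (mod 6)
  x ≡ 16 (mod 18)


Moduli 8, 6, 18 are not pairwise coprime, so CRT works modulo lcm(m_i) when all pairwise compatibility conditions hold.
Pairwise compatibility: gcd(m_i, m_j) must divide a_i - a_j for every pair.
Merge one congruence at a time:
  Start: x ≡ 0 (mod 8).
  Combine with x ≡ 4 (mod 6): gcd(8, 6) = 2; 4 - 0 = 4, which IS divisible by 2, so compatible.
    Write x = 0 + 8·t and substitute into x ≡ 4 (mod 6): 8·t ≡ 4 − 0 = 4 (mod 6).
    Divide the congruence (and modulus) by g = 2: 4·t ≡ 2 (mod 3).
    Reduce coefficients mod 3: 1·t ≡ 2 (mod 3).
    So t ≡ 2 (mod 3).
    Then x = 0 + 8·2 = 16, valid modulo lcm(8, 6) = 24: x ≡ 16 (mod 24).
  Combine with x ≡ 16 (mod 18): gcd(24, 18) = 6; 16 - 16 = 0, which IS divisible by 6, so compatible.
    Write x = 16 + 24·t and substitute into x ≡ 16 (mod 18): 24·t ≡ 16 − 16 = 0 (mod 18).
    Divide the congruence (and modulus) by g = 6: 4·t ≡ 0 (mod 3).
    Reduce coefficients mod 3: 1·t ≡ 0 (mod 3).
    So t ≡ 0 (mod 3).
    Then x = 16 + 24·0 = 16, valid modulo lcm(24, 18) = 72: x ≡ 16 (mod 72).
Verify: 16 mod 8 = 0, 16 mod 6 = 4, 16 mod 18 = 16.

x ≡ 16 (mod 72).


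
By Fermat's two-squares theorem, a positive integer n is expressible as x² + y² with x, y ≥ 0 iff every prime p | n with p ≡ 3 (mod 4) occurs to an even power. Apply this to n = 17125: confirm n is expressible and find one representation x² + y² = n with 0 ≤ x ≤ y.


Step 1: Factor n = 17125 = 5^3 · 137.
Step 2: Check the mod-4 condition on each prime factor: 5 ≡ 1 (mod 4), exponent 3; 137 ≡ 1 (mod 4), exponent 1.
All primes ≡ 3 (mod 4) appear to even exponent (or don't appear), so by the two-squares theorem n IS expressible as a sum of two squares.
Step 3: Build a representation. Group n = k² · m with k = 5 and m = 5 · 137 = 685 (a product of primes ≡ 1 (mod 4)); a representation of m scales to one of n via (k·x)² + (k·y)² = k²(x² + y²). Each prime p ≡ 1 (mod 4) is itself a sum of two squares; find a² by testing p − a² for a perfect square:
  5: 5 − 1² = 4 = 2² ⇒ 5 = 1² + 2².
  137: 137 − 1² = 136, 137 − 2² = 133, 137 − 3² = 128, 137 − 4² = 121 = 11² ⇒ 137 = 4² + 11².
  Combine using the Brahmagupta–Fibonacci identity (a² + b²)(c² + d²) = (ac − bd)² + (ad + bc)² = (ac + bd)² + (ad − bc)²:
  5 · 137 = 685: from (1² + 2²)(4² + 11²), take (1·4 − 2·11, 1·11 + 2·4) = (4 − 22, 11 + 8) = (-18, 19); dropping signs (only squares matter) gives (18, 19); check 18² + 19² = 324 + 361 = 685 ✓.
  Scale by k = 5: (5·18, 5·19) = (90, 95).
Step 4: Order so x ≤ y and verify: 90² + 95² = 8100 + 9025 = 17125 = n. ✓

n = 17125 = 90² + 95² (one valid representation with x ≤ y).


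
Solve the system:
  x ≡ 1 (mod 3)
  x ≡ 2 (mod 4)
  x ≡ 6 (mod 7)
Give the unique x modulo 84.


Moduli 3, 4, 7 are pairwise coprime; by CRT there is a unique solution modulo M = 3 · 4 · 7 = 84.
Solve pairwise, accumulating the modulus:
  Start with x ≡ 1 (mod 3).
  Combine with x ≡ 2 (mod 4): since gcd(3, 4) = 1, we get a unique residue mod 12.
    Write x = 1 + 3·t and substitute into x ≡ 2 (mod 4): 3·t ≡ 2 − 1 = 1 (mod 4).
    The inverse of 3 mod 4 is 3 (since 3·3 = 9 = 2·4 + 1), so t ≡ 3·1 = 3 ≡ 3 (mod 4).
    Then x = 1 + 3·3 = 10, valid modulo lcm(3, 4) = 12: x ≡ 10 (mod 12).
  Combine with x ≡ 6 (mod 7): since gcd(12, 7) = 1, we get a unique residue mod 84.
    Write x = 10 + 12·t and substitute into x ≡ 6 (mod 7): 12·t ≡ 6 − 10 = -4 (mod 7).
    Reduce coefficients mod 7: 5·t ≡ 3 (mod 7).
    The inverse of 5 mod 7 is 3 (since 5·3 = 15 = 2·7 + 1), so t ≡ 3·3 = 9 ≡ 2 (mod 7).
    Then x = 10 + 12·2 = 34, valid modulo lcm(12, 7) = 84: x ≡ 34 (mod 84).
Verify: 34 mod 3 = 1 ✓, 34 mod 4 = 2 ✓, 34 mod 7 = 6 ✓.

x ≡ 34 (mod 84).


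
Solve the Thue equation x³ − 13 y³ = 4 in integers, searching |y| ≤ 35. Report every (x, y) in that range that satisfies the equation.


The equation is x³ - 13y³ = 4. For fixed y, x³ = 13·y³ + 4, so a solution requires the RHS to be a perfect cube.
Strategy: iterate y from -35 to 35, compute RHS = 13·y³ + 4, and check whether it is a (positive or negative) perfect cube.
Check small values of y:
  y = 0: RHS = 4 is not a perfect cube.
  y = 1: RHS = 17 is not a perfect cube.
  y = -1: RHS = -9 is not a perfect cube.
  y = 2: RHS = 108 is not a perfect cube.
  y = -2: RHS = -100 is not a perfect cube.
  y = 3: RHS = 355 is not a perfect cube.
  y = -3: RHS = -347 is not a perfect cube.
Continuing the search up to |y| = 35 finds no solutions either.
No (x, y) in the scanned range satisfies the equation.

No integer solutions with |y| ≤ 35.


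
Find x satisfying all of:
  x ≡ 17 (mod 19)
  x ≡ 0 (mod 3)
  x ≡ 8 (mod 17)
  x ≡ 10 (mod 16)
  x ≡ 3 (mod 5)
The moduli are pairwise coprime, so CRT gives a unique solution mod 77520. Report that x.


Product of moduli M = 19 · 3 · 17 · 16 · 5 = 77520.
Merge one congruence at a time:
  Start: x ≡ 17 (mod 19).
  Combine with x ≡ 0 (mod 3); new modulus lcm = 57.
    Write x = 17 + 19·t and substitute into x ≡ 0 (mod 3): 19·t ≡ 0 − 17 = -17 (mod 3).
    Reduce coefficients mod 3: 1·t ≡ 1 (mod 3).
    So t ≡ 1 (mod 3).
    Then x = 17 + 19·1 = 36, valid modulo lcm(19, 3) = 57: x ≡ 36 (mod 57).
  Combine with x ≡ 8 (mod 17); new modulus lcm = 969.
    Write x = 36 + 57·t and substitute into x ≡ 8 (mod 17): 57·t ≡ 8 − 36 = -28 (mod 17).
    Reduce coefficients mod 17: 6·t ≡ 6 (mod 17).
    The inverse of 6 mod 17 is 3 (since 6·3 = 18 = 1·17 + 1), so t ≡ 3·6 = 18 ≡ 1 (mod 17).
    Then x = 36 + 57·1 = 93, valid modulo lcm(57, 17) = 969: x ≡ 93 (mod 969).
  Combine with x ≡ 10 (mod 16); new modulus lcm = 15504.
    Write x = 93 + 969·t and substitute into x ≡ 10 (mod 16): 969·t ≡ 10 − 93 = -83 (mod 16).
    Reduce coefficients mod 16: 9·t ≡ 13 (mod 16).
    The inverse of 9 mod 16 is 9 (since 9·9 = 81 = 5·16 + 1), so t ≡ 9·13 = 117 ≡ 5 (mod 16).
    Then x = 93 + 969·5 = 4938, valid modulo lcm(969, 16) = 15504: x ≡ 4938 (mod 15504).
  Combine with x ≡ 3 (mod 5); new modulus lcm = 77520.
    Write x = 4938 + 15504·t and substitute into x ≡ 3 (mod 5): 15504·t ≡ 3 − 4938 = -4935 (mod 5).
    Reduce coefficients mod 5: 4·t ≡ 0 (mod 5).
    The inverse of 4 mod 5 is 4 (since 4·4 = 16 = 3·5 + 1), so t ≡ 4·0 = 0 ≡ 0 (mod 5).
    Then x = 4938 + 15504·0 = 4938, valid modulo lcm(15504, 5) = 77520: x ≡ 4938 (mod 77520).
Verify against each original: 4938 mod 19 = 17, 4938 mod 3 = 0, 4938 mod 17 = 8, 4938 mod 16 = 10, 4938 mod 5 = 3.

x ≡ 4938 (mod 77520).


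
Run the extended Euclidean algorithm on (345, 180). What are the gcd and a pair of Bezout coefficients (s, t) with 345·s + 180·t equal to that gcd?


Euclidean algorithm on (345, 180) — divide until remainder is 0:
  345 = 1 · 180 + 165
  180 = 1 · 165 + 15
  165 = 11 · 15 + 0
gcd(345, 180) = 15.
Track Bezout coefficients alongside the remainders: start with r₀ = 345 = a·1 + b·0 (s = 1, t = 0) and r₁ = 180 = a·0 + b·1 (s = 0, t = 1); each new remainder r_{k+1} = r_{k-1} − q_k·r_k inherits s_{k+1} = s_{k-1} − q_k·s_k, t_{k+1} = t_{k-1} − q_k·t_k, so r_k = a·s_k + b·t_k at every step:
  q = 1: r = 165, s = 1 − 1·0 = 1, t = 0 − 1·1 = -1  (check: 345·1 + 180·(-1) = 165)
  q = 1: r = 15, s = 0 − 1·1 = -1, t = 1 − 1·(-1) = 2  (check: 345·(-1) + 180·2 = 15)
The row with r = 15 (the gcd) gives the Bezout coefficients s = -1, t = 2.
Result: 345 · (-1) + 180 · (2) = 15.

gcd(345, 180) = 15; s = -1, t = 2 (check: 345·(-1) + 180·2 = 15).


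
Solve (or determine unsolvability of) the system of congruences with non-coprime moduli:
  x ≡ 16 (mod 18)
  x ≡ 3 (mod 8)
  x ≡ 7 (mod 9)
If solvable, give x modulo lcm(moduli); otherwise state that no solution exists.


Moduli 18, 8, 9 are not pairwise coprime, so CRT works modulo lcm(m_i) when all pairwise compatibility conditions hold.
Pairwise compatibility: gcd(m_i, m_j) must divide a_i - a_j for every pair.
Merge one congruence at a time:
  Start: x ≡ 16 (mod 18).
  Combine with x ≡ 3 (mod 8): gcd(18, 8) = 2, and 3 - 16 = -13 is NOT divisible by 2.
    ⇒ system is inconsistent (no integer solution).

No solution (the system is inconsistent).


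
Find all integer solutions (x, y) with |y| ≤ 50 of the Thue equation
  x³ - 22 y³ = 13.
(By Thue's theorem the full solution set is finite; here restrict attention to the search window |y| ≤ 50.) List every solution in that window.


The equation is x³ - 22y³ = 13. For fixed y, x³ = 22·y³ + 13, so a solution requires the RHS to be a perfect cube.
Strategy: iterate y from -50 to 50, compute RHS = 22·y³ + 13, and check whether it is a (positive or negative) perfect cube.
Check small values of y:
  y = 0: RHS = 13 is not a perfect cube.
  y = 1: RHS = 35 is not a perfect cube.
  y = -1: RHS = -9 is not a perfect cube.
  y = 2: RHS = 189 is not a perfect cube.
  y = -2: RHS = -163 is not a perfect cube.
  y = 3: RHS = 607 is not a perfect cube.
  y = -3: RHS = -581 is not a perfect cube.
Continuing the search up to |y| = 50 finds no solutions either.
No (x, y) in the scanned range satisfies the equation.

No integer solutions with |y| ≤ 50.


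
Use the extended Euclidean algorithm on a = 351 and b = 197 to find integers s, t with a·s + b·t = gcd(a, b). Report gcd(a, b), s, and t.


Euclidean algorithm on (351, 197) — divide until remainder is 0:
  351 = 1 · 197 + 154
  197 = 1 · 154 + 43
  154 = 3 · 43 + 25
  43 = 1 · 25 + 18
  25 = 1 · 18 + 7
  18 = 2 · 7 + 4
  7 = 1 · 4 + 3
  4 = 1 · 3 + 1
  3 = 3 · 1 + 0
gcd(351, 197) = 1.
Track Bezout coefficients alongside the remainders: start with r₀ = 351 = a·1 + b·0 (s = 1, t = 0) and r₁ = 197 = a·0 + b·1 (s = 0, t = 1); each new remainder r_{k+1} = r_{k-1} − q_k·r_k inherits s_{k+1} = s_{k-1} − q_k·s_k, t_{k+1} = t_{k-1} − q_k·t_k, so r_k = a·s_k + b·t_k at every step:
  q = 1: r = 154, s = 1 − 1·0 = 1, t = 0 − 1·1 = -1  (check: 351·1 + 197·(-1) = 154)
  q = 1: r = 43, s = 0 − 1·1 = -1, t = 1 − 1·(-1) = 2  (check: 351·(-1) + 197·2 = 43)
  q = 3: r = 25, s = 1 − 3·(-1) = 4, t = -1 − 3·2 = -7  (check: 351·4 + 197·(-7) = 25)
  q = 1: r = 18, s = -1 − 1·4 = -5, t = 2 − 1·(-7) = 9  (check: 351·(-5) + 197·9 = 18)
  q = 1: r = 7, s = 4 − 1·(-5) = 9, t = -7 − 1·9 = -16  (check: 351·9 + 197·(-16) = 7)
  q = 2: r = 4, s = -5 − 2·9 = -23, t = 9 − 2·(-16) = 41  (check: 351·(-23) + 197·41 = 4)
  q = 1: r = 3, s = 9 − 1·(-23) = 32, t = -16 − 1·41 = -57  (check: 351·32 + 197·(-57) = 3)
  q = 1: r = 1, s = -23 − 1·32 = -55, t = 41 − 1·(-57) = 98  (check: 351·(-55) + 197·98 = 1)
The row with r = 1 (the gcd) gives the Bezout coefficients s = -55, t = 98.
Result: 351 · (-55) + 197 · (98) = 1.

gcd(351, 197) = 1; s = -55, t = 98 (check: 351·(-55) + 197·98 = 1).


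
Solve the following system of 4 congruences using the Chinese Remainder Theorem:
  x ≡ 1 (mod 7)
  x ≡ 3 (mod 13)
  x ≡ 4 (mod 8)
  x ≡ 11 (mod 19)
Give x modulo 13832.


Product of moduli M = 7 · 13 · 8 · 19 = 13832.
Merge one congruence at a time:
  Start: x ≡ 1 (mod 7).
  Combine with x ≡ 3 (mod 13); new modulus lcm = 91.
    Write x = 1 + 7·t and substitute into x ≡ 3 (mod 13): 7·t ≡ 3 − 1 = 2 (mod 13).
    The inverse of 7 mod 13 is 2 (since 7·2 = 14 = 1·13 + 1), so t ≡ 2·2 = 4 ≡ 4 (mod 13).
    Then x = 1 + 7·4 = 29, valid modulo lcm(7, 13) = 91: x ≡ 29 (mod 91).
  Combine with x ≡ 4 (mod 8); new modulus lcm = 728.
    Write x = 29 + 91·t and substitute into x ≡ 4 (mod 8): 91·t ≡ 4 − 29 = -25 (mod 8).
    Reduce coefficients mod 8: 3·t ≡ 7 (mod 8).
    The inverse of 3 mod 8 is 3 (since 3·3 = 9 = 1·8 + 1), so t ≡ 3·7 = 21 ≡ 5 (mod 8).
    Then x = 29 + 91·5 = 484, valid modulo lcm(91, 8) = 728: x ≡ 484 (mod 728).
  Combine with x ≡ 11 (mod 19); new modulus lcm = 13832.
    Write x = 484 + 728·t and substitute into x ≡ 11 (mod 19): 728·t ≡ 11 − 484 = -473 (mod 19).
    Reduce coefficients mod 19: 6·t ≡ 2 (mod 19).
    The inverse of 6 mod 19 is 16 (since 6·16 = 96 = 5·19 + 1), so t ≡ 16·2 = 32 ≡ 13 (mod 19).
    Then x = 484 + 728·13 = 9948, valid modulo lcm(728, 19) = 13832: x ≡ 9948 (mod 13832).
Verify against each original: 9948 mod 7 = 1, 9948 mod 13 = 3, 9948 mod 8 = 4, 9948 mod 19 = 11.

x ≡ 9948 (mod 13832).


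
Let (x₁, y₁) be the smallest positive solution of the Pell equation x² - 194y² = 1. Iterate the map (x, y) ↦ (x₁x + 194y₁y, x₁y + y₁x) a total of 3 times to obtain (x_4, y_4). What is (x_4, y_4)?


Step 1: Find the fundamental solution (x₁, y₁) of x² - 194y² = 1.
  Expand √194 as a continued fraction. a₀ = ⌊√194⌋ = 13; iterate m_{k+1} = d_k·a_k − m_k, d_{k+1} = (194 − m_{k+1}²)/d_k, a_{k+1} = ⌊(a₀ + m_{k+1})/d_{k+1}⌋ (starting m₀ = 0, d₀ = 1), with convergents p_k = a_k·p_{k-1} + p_{k-2}, q_k = a_k·q_{k-1} + q_{k-2} (p₋₁ = 1, q₋₁ = 0):
  k = 0: a₀ = 13; p₀/q₀ = 13/1; p₀² − 194·q₀² = 169 − 194 = -25.
  k = 1: m = 13, d = 25, a = ⌊(13 + 13)/25⌋ = 1; p/q = (1·13 + 1)/(1·1 + 0) = 14/1; p² − 194·q² = 196 − 194 = 2.
  k = 2: m = 12, d = 2, a = ⌊(13 + 12)/2⌋ = 12; p/q = (12·14 + 13)/(12·1 + 1) = 181/13; p² − 194·q² = 32761 − 32786 = -25.
  k = 3: m = 12, d = 25, a = ⌊(13 + 12)/25⌋ = 1; p/q = (1·181 + 14)/(1·13 + 1) = 195/14; p² − 194·q² = 38025 − 38024 = 1.
  The first convergent with p² − 194·q² = 1 gives the fundamental solution (x₁, y₁) = (195, 14).
Step 2: Apply the recurrence (x_{n+1}, y_{n+1}) = (x₁x_n + 194y₁y_n, x₁y_n + y₁x_n) repeatedly.
  From (x_1, y_1) = (195, 14): x_2 = 195·195 + 194·14·14 = 76049; y_2 = 195·14 + 14·195 = 5460.
  From (x_2, y_2) = (76049, 5460): x_3 = 195·76049 + 194·14·5460 = 29658915; y_3 = 195·5460 + 14·76049 = 2129386.
  From (x_3, y_3) = (29658915, 2129386): x_4 = 195·29658915 + 194·14·2129386 = 11566900801; y_4 = 195·2129386 + 14·29658915 = 830455080.
Step 3: Verify x_4² - 194·y_4² = 133793194140174441601 - 133793194140174441600 = 1 (should be 1). ✓

(x_1, y_1) = (195, 14); (x_4, y_4) = (11566900801, 830455080).


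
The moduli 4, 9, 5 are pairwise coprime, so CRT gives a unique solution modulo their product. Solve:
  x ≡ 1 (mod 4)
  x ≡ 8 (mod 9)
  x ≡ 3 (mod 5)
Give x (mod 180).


Moduli 4, 9, 5 are pairwise coprime; by CRT there is a unique solution modulo M = 4 · 9 · 5 = 180.
Solve pairwise, accumulating the modulus:
  Start with x ≡ 1 (mod 4).
  Combine with x ≡ 8 (mod 9): since gcd(4, 9) = 1, we get a unique residue mod 36.
    Write x = 1 + 4·t and substitute into x ≡ 8 (mod 9): 4·t ≡ 8 − 1 = 7 (mod 9).
    The inverse of 4 mod 9 is 7 (since 4·7 = 28 = 3·9 + 1), so t ≡ 7·7 = 49 ≡ 4 (mod 9).
    Then x = 1 + 4·4 = 17, valid modulo lcm(4, 9) = 36: x ≡ 17 (mod 36).
  Combine with x ≡ 3 (mod 5): since gcd(36, 5) = 1, we get a unique residue mod 180.
    Write x = 17 + 36·t and substitute into x ≡ 3 (mod 5): 36·t ≡ 3 − 17 = -14 (mod 5).
    Reduce coefficients mod 5: 1·t ≡ 1 (mod 5).
    So t ≡ 1 (mod 5).
    Then x = 17 + 36·1 = 53, valid modulo lcm(36, 5) = 180: x ≡ 53 (mod 180).
Verify: 53 mod 4 = 1 ✓, 53 mod 9 = 8 ✓, 53 mod 5 = 3 ✓.

x ≡ 53 (mod 180).
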